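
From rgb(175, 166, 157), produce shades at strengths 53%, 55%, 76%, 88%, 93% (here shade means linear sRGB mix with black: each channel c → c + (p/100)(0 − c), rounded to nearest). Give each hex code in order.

53%: (175 − 92.75 = 82.25→82, 166 − 87.98 = 78.02→78, 157 − 83.21 = 73.79→74) → #524E4A
55%: (175 − 96.25 = 78.75→79, 166 − 91.3 = 74.7→75, 157 − 86.35 = 70.65→71) → #4F4B47
76%: (175 − 133 = 42→42, 166 − 126.16 = 39.84→40, 157 − 119.32 = 37.68→38) → #2A2826
88%: (175 − 154 = 21→21, 166 − 146.08 = 19.92→20, 157 − 138.16 = 18.84→19) → #151413
93%: (175 − 162.75 = 12.25→12, 166 − 154.38 = 11.62→12, 157 − 146.01 = 10.99→11) → #0C0C0B

#524E4A, #4F4B47, #2A2826, #151413, #0C0C0B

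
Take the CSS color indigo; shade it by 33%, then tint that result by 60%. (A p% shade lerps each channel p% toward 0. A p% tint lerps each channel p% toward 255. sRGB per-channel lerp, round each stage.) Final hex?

CSS indigo is rgb(75, 0, 130).
Per channel, c → c + 0.33(0 − c):
  R: 75 + 0.33×(0−75) = 75 − 24.75 = 50.25 → 50
  G: 0 + 0.33×(0−0) = 0 + 0 = 0 → 0
  B: 130 + 0.33×(0−130) = 130 − 42.9 = 87.1 → 87
After the shade: rgb(50, 0, 87) = #320057.
Per channel, c → c + 0.6(255 − c):
  R: 50 + 123 = 173 → 173
  G: 0 + 0.6×(255−0) = 0 + 153 = 153 → 153
  B: 87 + 0.6×(255−87) = 87 + 100.8 = 187.8 → 188
rgb(173, 153, 188) = #ad99bc.

#ad99bc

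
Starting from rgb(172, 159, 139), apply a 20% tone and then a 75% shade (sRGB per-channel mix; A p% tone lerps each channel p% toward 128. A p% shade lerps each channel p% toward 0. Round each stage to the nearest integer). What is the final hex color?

Per channel, c → c + 0.2(128 − c):
  R: 172 + 0.2×(128−172) = 172 − 8.8 = 163.2 → 163
  G: 159 − 6.2 = 152.8 → 153
  B: 139 + 0.2×(128−139) = 139 − 2.2 = 136.8 → 137
After the tone: rgb(163, 153, 137) = #A39989.
A 75% shade moves each channel 75% toward 0:
  R: 163 + 0.75×(0−163) = 163 − 122.25 = 40.75 → 41
  G: 153 + 0.75×(0−153) = 153 − 114.75 = 38.25 → 38
  B: 137 + 0.75×(0−137) = 137 − 102.75 = 34.25 → 34
rgb(41, 38, 34) = #292622.

#292622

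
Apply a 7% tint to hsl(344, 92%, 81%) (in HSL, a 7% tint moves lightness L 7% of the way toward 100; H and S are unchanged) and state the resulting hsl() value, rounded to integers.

L moves 7% from 81 toward 100: 81 + 1.33 = 82.33 → 82.
H and S are unchanged.

hsl(344, 92%, 82%)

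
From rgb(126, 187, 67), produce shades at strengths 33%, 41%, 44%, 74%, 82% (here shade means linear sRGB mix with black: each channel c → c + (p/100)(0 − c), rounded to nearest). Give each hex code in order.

33%: (126 − 41.58 = 84.42→84, 187 − 61.71 = 125.29→125, 67 − 22.11 = 44.89→45) → #547d2d
41%: (126 − 51.66 = 74.34→74, 187 − 76.67 = 110.33→110, 67 − 27.47 = 39.53→40) → #4a6e28
44%: (126 − 55.44 = 70.56→71, 187 − 82.28 = 104.72→105, 67 − 29.48 = 37.52→38) → #476926
74%: (126 − 93.24 = 32.76→33, 187 − 138.38 = 48.62→49, 67 − 49.58 = 17.42→17) → #213111
82%: (126 − 103.32 = 22.68→23, 187 − 153.34 = 33.66→34, 67 − 54.94 = 12.06→12) → #17220c

#547d2d, #4a6e28, #476926, #213111, #17220c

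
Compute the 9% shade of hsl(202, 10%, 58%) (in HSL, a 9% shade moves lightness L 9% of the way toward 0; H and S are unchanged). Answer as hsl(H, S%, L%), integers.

hsl(202, 10%, 53%)

L moves 9% from 58 toward 0: 58 − 5.22 = 52.78 → 53.
H and S are unchanged.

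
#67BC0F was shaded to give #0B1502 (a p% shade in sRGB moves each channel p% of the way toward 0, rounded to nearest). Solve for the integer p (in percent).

#67BC0F is rgb(103, 188, 15); #0B1502 is rgb(11, 21, 2).
On the G channel (widest range): 21 ≈ 188 + (p/100)(0 − 188), so p ≈ 100×(21 − 188)/(0 − 188) = -16700/-188 = 88.83.
p = 89 reproduces all three channels after rounding.

89%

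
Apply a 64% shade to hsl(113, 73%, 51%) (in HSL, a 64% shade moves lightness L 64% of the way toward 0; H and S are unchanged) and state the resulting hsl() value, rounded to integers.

hsl(113, 73%, 18%)

L moves 64% from 51 toward 0: 51 − 32.64 = 18.36 → 18.
H and S are unchanged.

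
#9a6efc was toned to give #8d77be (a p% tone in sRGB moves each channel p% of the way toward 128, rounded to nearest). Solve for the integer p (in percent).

50%

#9a6efc is rgb(154, 110, 252); #8d77be is rgb(141, 119, 190).
On the B channel (widest range): 190 ≈ 252 + (p/100)(128 − 252), so p ≈ 100×(190 − 252)/(128 − 252) = -6200/-124 = 50.00.
p = 50 reproduces all three channels after rounding.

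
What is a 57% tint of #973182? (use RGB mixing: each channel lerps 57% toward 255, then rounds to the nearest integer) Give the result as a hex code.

#973182 is rgb(151, 49, 130).
Lerp each channel 57% toward 255:
  R: 151 + 0.57×(255−151) = 151 + 59.28 = 210.28 → 210
  G: 49 + 117.42 = 166.42 → 166
  B: 130 + 0.57×(255−130) = 130 + 71.25 = 201.25 → 201
rgb(210, 166, 201) = #D2A6C9.

#D2A6C9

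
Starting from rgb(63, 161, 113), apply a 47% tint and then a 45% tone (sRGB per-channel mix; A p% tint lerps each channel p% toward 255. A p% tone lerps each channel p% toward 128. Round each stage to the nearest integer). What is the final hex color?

Lerp each channel 47% toward 255:
  R: 63 + 0.47×(255−63) = 63 + 90.24 = 153.24 → 153
  G: 161 + 44.18 = 205.18 → 205
  B: 113 + 0.47×(255−113) = 113 + 66.74 = 179.74 → 180
After the tint: rgb(153, 205, 180) = #99cdb4.
Per channel, c → c + 0.45(128 − c):
  R: 153 + 0.45×(128−153) = 153 − 11.25 = 141.75 → 142
  G: 205 + 0.45×(128−205) = 205 − 34.65 = 170.35 → 170
  B: 180 + 0.45×(128−180) = 180 − 23.4 = 156.6 → 157
rgb(142, 170, 157) = #8eaa9d.

#8eaa9d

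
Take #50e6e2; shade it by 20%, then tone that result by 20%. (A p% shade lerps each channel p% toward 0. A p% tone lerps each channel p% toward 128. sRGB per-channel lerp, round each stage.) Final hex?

#50e6e2 is rgb(80, 230, 226).
Lerp each channel 20% toward 0:
  R: 80 + 0.2×(0−80) = 80 − 16 = 64 → 64
  G: 230 − 46 = 184 → 184
  B: 226 + 0.2×(0−226) = 226 − 45.2 = 180.8 → 181
After the shade: rgb(64, 184, 181) = #40b8b5.
A 20% tone moves each channel 20% toward 128:
  R: 64 + 12.8 = 76.8 → 77
  G: 184 + 0.2×(128−184) = 184 − 11.2 = 172.8 → 173
  B: 181 + 0.2×(128−181) = 181 − 10.6 = 170.4 → 170
rgb(77, 173, 170) = #4dadaa.

#4dadaa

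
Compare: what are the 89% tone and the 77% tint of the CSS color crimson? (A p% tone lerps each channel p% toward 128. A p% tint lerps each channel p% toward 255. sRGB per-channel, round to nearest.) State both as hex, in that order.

#8A7479, #F7C9D2

CSS crimson is rgb(220, 20, 60).
89% tone:
  R: 220 − 81.88 = 138.12 → 138
  G: 20 + 96.12 = 116.12 → 116
  B: 60 + 60.52 = 120.52 → 121
  → #8A7479
77% tint:
  R: 220 + 26.95 = 246.95 → 247
  G: 20 + 0.77×(255−20) = 20 + 180.95 = 200.95 → 201
  B: 60 + 150.15 = 210.15 → 210
  → #F7C9D2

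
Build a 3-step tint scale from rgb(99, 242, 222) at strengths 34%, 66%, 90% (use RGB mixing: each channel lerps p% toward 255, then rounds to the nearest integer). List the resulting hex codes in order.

34%: (99 + 53.04 = 152.04→152, 242 + 4.42 = 246.42→246, 222 + 11.22 = 233.22→233) → #98F6E9
66%: (99 + 102.96 = 201.96→202, 242 + 8.58 = 250.58→251, 222 + 21.78 = 243.78→244) → #CAFBF4
90%: (99 + 140.4 = 239.4→239, 242 + 11.7 = 253.7→254, 222 + 29.7 = 251.7→252) → #EFFEFC

#98F6E9, #CAFBF4, #EFFEFC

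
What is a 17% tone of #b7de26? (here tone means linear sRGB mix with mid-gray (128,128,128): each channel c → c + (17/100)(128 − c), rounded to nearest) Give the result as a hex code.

#aece35

#b7de26 is rgb(183, 222, 38).
A 17% tone moves each channel 17% toward 128:
  R: 183 + 0.17×(128−183) = 183 − 9.35 = 173.65 → 174
  G: 222 + 0.17×(128−222) = 222 − 15.98 = 206.02 → 206
  B: 38 + 0.17×(128−38) = 38 + 15.3 = 53.3 → 53
rgb(174, 206, 53) = #aece35.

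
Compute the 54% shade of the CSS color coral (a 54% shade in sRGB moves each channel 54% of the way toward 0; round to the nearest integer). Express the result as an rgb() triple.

CSS coral is rgb(255, 127, 80).
A 54% shade moves each channel 54% toward 0:
  R: 255 + 0.54×(0−255) = 255 − 137.7 = 117.3 → 117
  G: 127 + 0.54×(0−127) = 127 − 68.58 = 58.42 → 58
  B: 80 − 43.2 = 36.8 → 37

rgb(117, 58, 37)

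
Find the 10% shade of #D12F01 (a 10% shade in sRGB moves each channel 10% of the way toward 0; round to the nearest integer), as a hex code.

#D12F01 is rgb(209, 47, 1).
A 10% shade moves each channel 10% toward 0:
  R: 209 − 20.9 = 188.1 → 188
  G: 47 − 4.7 = 42.3 → 42
  B: 1 + 0.1×(0−1) = 1 − 0.1 = 0.9 → 1
rgb(188, 42, 1) = #BC2A01.

#BC2A01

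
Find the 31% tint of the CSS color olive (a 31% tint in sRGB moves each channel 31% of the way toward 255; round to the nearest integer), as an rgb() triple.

CSS olive is rgb(128, 128, 0).
Lerp each channel 31% toward 255:
  R: 128 + 39.37 = 167.37 → 167
  G: 128 + 39.37 = 167.37 → 167
  B: 0 + 0.31×(255−0) = 0 + 79.05 = 79.05 → 79

rgb(167, 167, 79)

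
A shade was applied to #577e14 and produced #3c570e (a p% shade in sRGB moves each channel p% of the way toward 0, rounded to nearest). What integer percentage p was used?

#577e14 is rgb(87, 126, 20); #3c570e is rgb(60, 87, 14).
On the G channel (widest range): 87 ≈ 126 + (p/100)(0 − 126), so p ≈ 100×(87 − 126)/(0 − 126) = -3900/-126 = 30.95.
p = 31 reproduces all three channels after rounding.

31%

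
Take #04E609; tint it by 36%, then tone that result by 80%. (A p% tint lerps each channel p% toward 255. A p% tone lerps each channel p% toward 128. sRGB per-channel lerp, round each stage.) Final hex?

#79967A

#04E609 is rgb(4, 230, 9).
Per channel, c → c + 0.36(255 − c):
  R: 4 + 0.36×(255−4) = 4 + 90.36 = 94.36 → 94
  G: 230 + 9 = 239 → 239
  B: 9 + 0.36×(255−9) = 9 + 88.56 = 97.56 → 98
After the tint: rgb(94, 239, 98) = #5EEF62.
Lerp each channel 80% toward 128:
  R: 94 + 0.8×(128−94) = 94 + 27.2 = 121.2 → 121
  G: 239 + 0.8×(128−239) = 239 − 88.8 = 150.2 → 150
  B: 98 + 24 = 122 → 122
rgb(121, 150, 122) = #79967A.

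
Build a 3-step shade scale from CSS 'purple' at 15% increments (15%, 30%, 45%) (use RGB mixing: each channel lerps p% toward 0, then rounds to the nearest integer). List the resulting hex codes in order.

CSS purple is rgb(128, 0, 128).
15%: (128 − 19.2 = 108.8→109, 0→0, 128 − 19.2 = 108.8→109) → #6D006D
30%: (128 − 38.4 = 89.6→90, 0→0, 128 − 38.4 = 89.6→90) → #5A005A
45%: (128 − 57.6 = 70.4→70, 0→0, 128 − 57.6 = 70.4→70) → #460046

#6D006D, #5A005A, #460046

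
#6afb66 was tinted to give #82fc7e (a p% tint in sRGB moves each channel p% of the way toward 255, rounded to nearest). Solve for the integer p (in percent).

#6afb66 is rgb(106, 251, 102); #82fc7e is rgb(130, 252, 126).
On the B channel (widest range): 126 ≈ 102 + (p/100)(255 − 102), so p ≈ 100×(126 − 102)/(255 − 102) = 2400/153 = 15.69.
p = 16 reproduces all three channels after rounding.

16%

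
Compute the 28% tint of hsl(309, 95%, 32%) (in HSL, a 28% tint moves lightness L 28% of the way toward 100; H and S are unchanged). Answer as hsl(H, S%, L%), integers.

hsl(309, 95%, 51%)

L moves 28% from 32 toward 100: 32 + 19.04 = 51.04 → 51.
H and S are unchanged.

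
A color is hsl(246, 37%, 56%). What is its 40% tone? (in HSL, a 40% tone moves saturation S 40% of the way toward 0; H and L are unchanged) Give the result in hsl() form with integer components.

hsl(246, 22%, 56%)

S moves 40% from 37 toward 0: 37 − 14.8 = 22.2 → 22.
H and L are unchanged.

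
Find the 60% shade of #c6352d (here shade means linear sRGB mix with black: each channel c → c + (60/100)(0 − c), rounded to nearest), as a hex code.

#4f1512

#c6352d is rgb(198, 53, 45).
A 60% shade moves each channel 60% toward 0:
  R: 198 − 118.8 = 79.2 → 79
  G: 53 − 31.8 = 21.2 → 21
  B: 45 + 0.6×(0−45) = 45 − 27 = 18 → 18
rgb(79, 21, 18) = #4f1512.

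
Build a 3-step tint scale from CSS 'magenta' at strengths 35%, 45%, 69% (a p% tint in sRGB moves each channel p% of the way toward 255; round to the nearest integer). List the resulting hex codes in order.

#FF59FF, #FF73FF, #FFB0FF

CSS magenta is rgb(255, 0, 255).
35%: (255→255, 0 + 89.25 = 89.25→89, 255→255) → #FF59FF
45%: (255→255, 0 + 114.75 = 114.75→115, 255→255) → #FF73FF
69%: (255→255, 0 + 175.95 = 175.95→176, 255→255) → #FFB0FF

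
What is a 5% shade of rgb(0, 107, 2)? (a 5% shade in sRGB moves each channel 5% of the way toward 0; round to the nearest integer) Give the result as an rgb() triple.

rgb(0, 102, 2)

Lerp each channel 5% toward 0:
  R: 0 + 0.05×(0−0) = 0 + 0 = 0 → 0
  G: 107 − 5.35 = 101.65 → 102
  B: 2 + 0.05×(0−2) = 2 − 0.1 = 1.9 → 2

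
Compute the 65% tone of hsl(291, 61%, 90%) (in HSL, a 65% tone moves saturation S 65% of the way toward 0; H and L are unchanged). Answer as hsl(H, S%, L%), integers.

S moves 65% from 61 toward 0: 61 − 39.65 = 21.35 → 21.
H and L are unchanged.

hsl(291, 21%, 90%)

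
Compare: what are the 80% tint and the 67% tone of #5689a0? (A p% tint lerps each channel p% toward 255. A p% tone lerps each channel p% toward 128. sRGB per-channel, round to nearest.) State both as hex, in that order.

#dde7ec, #72838b

#5689a0 is rgb(86, 137, 160).
80% tint:
  R: 86 + 0.8×(255−86) = 86 + 135.2 = 221.2 → 221
  G: 137 + 94.4 = 231.4 → 231
  B: 160 + 0.8×(255−160) = 160 + 76 = 236 → 236
  → #dde7ec
67% tone:
  R: 86 + 28.14 = 114.14 → 114
  G: 137 + 0.67×(128−137) = 137 − 6.03 = 130.97 → 131
  B: 160 − 21.44 = 138.56 → 139
  → #72838b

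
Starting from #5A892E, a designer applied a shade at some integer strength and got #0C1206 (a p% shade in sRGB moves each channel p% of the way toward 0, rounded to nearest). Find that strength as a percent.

87%

#5A892E is rgb(90, 137, 46); #0C1206 is rgb(12, 18, 6).
On the G channel (widest range): 18 ≈ 137 + (p/100)(0 − 137), so p ≈ 100×(18 − 137)/(0 − 137) = -11900/-137 = 86.86.
p = 87 reproduces all three channels after rounding.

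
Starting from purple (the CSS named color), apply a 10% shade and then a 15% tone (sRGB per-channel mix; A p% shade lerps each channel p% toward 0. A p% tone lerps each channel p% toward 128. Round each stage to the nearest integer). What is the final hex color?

CSS purple is rgb(128, 0, 128).
Lerp each channel 10% toward 0:
  R: 128 + 0.1×(0−128) = 128 − 12.8 = 115.2 → 115
  G: 0 + 0 = 0 → 0
  B: 128 + 0.1×(0−128) = 128 − 12.8 = 115.2 → 115
After the shade: rgb(115, 0, 115) = #730073.
Per channel, c → c + 0.15(128 − c):
  R: 115 + 1.95 = 116.95 → 117
  G: 0 + 0.15×(128−0) = 0 + 19.2 = 19.2 → 19
  B: 115 + 1.95 = 116.95 → 117
rgb(117, 19, 117) = #751375.

#751375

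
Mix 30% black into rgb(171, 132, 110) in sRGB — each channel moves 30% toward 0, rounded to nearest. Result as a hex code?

Lerp each channel 30% toward 0:
  R: 171 + 0.3×(0−171) = 171 − 51.3 = 119.7 → 120
  G: 132 − 39.6 = 92.4 → 92
  B: 110 + 0.3×(0−110) = 110 − 33 = 77 → 77
rgb(120, 92, 77) = #785C4D.

#785C4D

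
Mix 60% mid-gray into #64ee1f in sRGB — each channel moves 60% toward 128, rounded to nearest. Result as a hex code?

#75ac59

#64ee1f is rgb(100, 238, 31).
A 60% tone moves each channel 60% toward 128:
  R: 100 + 16.8 = 116.8 → 117
  G: 238 + 0.6×(128−238) = 238 − 66 = 172 → 172
  B: 31 + 58.2 = 89.2 → 89
rgb(117, 172, 89) = #75ac59.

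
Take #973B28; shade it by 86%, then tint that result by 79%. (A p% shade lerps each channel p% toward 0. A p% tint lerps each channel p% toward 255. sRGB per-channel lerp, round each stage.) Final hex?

#CECBCB

#973B28 is rgb(151, 59, 40).
An 86% shade moves each channel 86% toward 0:
  R: 151 + 0.86×(0−151) = 151 − 129.86 = 21.14 → 21
  G: 59 − 50.74 = 8.26 → 8
  B: 40 + 0.86×(0−40) = 40 − 34.4 = 5.6 → 6
After the shade: rgb(21, 8, 6) = #150806.
A 79% tint moves each channel 79% toward 255:
  R: 21 + 0.79×(255−21) = 21 + 184.86 = 205.86 → 206
  G: 8 + 0.79×(255−8) = 8 + 195.13 = 203.13 → 203
  B: 6 + 0.79×(255−6) = 6 + 196.71 = 202.71 → 203
rgb(206, 203, 203) = #CECBCB.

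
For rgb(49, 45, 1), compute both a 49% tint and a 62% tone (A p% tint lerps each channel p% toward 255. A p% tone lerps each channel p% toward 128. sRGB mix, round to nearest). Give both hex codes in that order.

49% tint:
  R: 49 + 0.49×(255−49) = 49 + 100.94 = 149.94 → 150
  G: 45 + 0.49×(255−45) = 45 + 102.9 = 147.9 → 148
  B: 1 + 0.49×(255−1) = 1 + 124.46 = 125.46 → 125
  → #96947d
62% tone:
  R: 49 + 0.62×(128−49) = 49 + 48.98 = 97.98 → 98
  G: 45 + 0.62×(128−45) = 45 + 51.46 = 96.46 → 96
  B: 1 + 0.62×(128−1) = 1 + 78.74 = 79.74 → 80
  → #626050

#96947d, #626050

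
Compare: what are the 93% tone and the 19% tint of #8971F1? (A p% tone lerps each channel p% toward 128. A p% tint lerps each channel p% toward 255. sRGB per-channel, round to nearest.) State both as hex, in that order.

#8971F1 is rgb(137, 113, 241).
93% tone:
  R: 137 + 0.93×(128−137) = 137 − 8.37 = 128.63 → 129
  G: 113 + 0.93×(128−113) = 113 + 13.95 = 126.95 → 127
  B: 241 + 0.93×(128−241) = 241 − 105.09 = 135.91 → 136
  → #817F88
19% tint:
  R: 137 + 22.42 = 159.42 → 159
  G: 113 + 26.98 = 139.98 → 140
  B: 241 + 0.19×(255−241) = 241 + 2.66 = 243.66 → 244
  → #9F8CF4

#817F88, #9F8CF4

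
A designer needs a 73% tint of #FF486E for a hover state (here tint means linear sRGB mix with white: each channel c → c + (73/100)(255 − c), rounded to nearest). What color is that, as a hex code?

#FF486E is rgb(255, 72, 110).
Per channel, c → c + 0.73(255 − c):
  R: 255 + 0.73×(255−255) = 255 + 0 = 255 → 255
  G: 72 + 0.73×(255−72) = 72 + 133.59 = 205.59 → 206
  B: 110 + 0.73×(255−110) = 110 + 105.85 = 215.85 → 216
rgb(255, 206, 216) = #FFCED8.

#FFCED8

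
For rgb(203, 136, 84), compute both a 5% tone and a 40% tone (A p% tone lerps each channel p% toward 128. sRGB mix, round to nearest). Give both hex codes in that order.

5% tone:
  R: 203 + 0.05×(128−203) = 203 − 3.75 = 199.25 → 199
  G: 136 − 0.4 = 135.6 → 136
  B: 84 + 2.2 = 86.2 → 86
  → #C78856
40% tone:
  R: 203 − 30 = 173 → 173
  G: 136 − 3.2 = 132.8 → 133
  B: 84 + 17.6 = 101.6 → 102
  → #AD8566

#C78856, #AD8566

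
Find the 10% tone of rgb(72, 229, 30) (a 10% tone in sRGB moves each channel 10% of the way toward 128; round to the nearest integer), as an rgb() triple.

rgb(78, 219, 40)

Lerp each channel 10% toward 128:
  R: 72 + 0.1×(128−72) = 72 + 5.6 = 77.6 → 78
  G: 229 − 10.1 = 218.9 → 219
  B: 30 + 0.1×(128−30) = 30 + 9.8 = 39.8 → 40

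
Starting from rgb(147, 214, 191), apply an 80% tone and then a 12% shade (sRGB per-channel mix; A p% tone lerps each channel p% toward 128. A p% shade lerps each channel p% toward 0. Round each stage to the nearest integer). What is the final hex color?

#74807C

Per channel, c → c + 0.8(128 − c):
  R: 147 − 15.2 = 131.8 → 132
  G: 214 − 68.8 = 145.2 → 145
  B: 191 + 0.8×(128−191) = 191 − 50.4 = 140.6 → 141
After the tone: rgb(132, 145, 141) = #84918D.
Per channel, c → c + 0.12(0 − c):
  R: 132 + 0.12×(0−132) = 132 − 15.84 = 116.16 → 116
  G: 145 + 0.12×(0−145) = 145 − 17.4 = 127.6 → 128
  B: 141 + 0.12×(0−141) = 141 − 16.92 = 124.08 → 124
rgb(116, 128, 124) = #74807C.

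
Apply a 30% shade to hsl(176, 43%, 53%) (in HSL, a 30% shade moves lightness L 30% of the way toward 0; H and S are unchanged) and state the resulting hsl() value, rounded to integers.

L moves 30% from 53 toward 0: 53 − 15.9 = 37.1 → 37.
H and S are unchanged.

hsl(176, 43%, 37%)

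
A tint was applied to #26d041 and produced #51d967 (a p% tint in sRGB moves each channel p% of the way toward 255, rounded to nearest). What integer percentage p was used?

#26d041 is rgb(38, 208, 65); #51d967 is rgb(81, 217, 103).
On the R channel (widest range): 81 ≈ 38 + (p/100)(255 − 38), so p ≈ 100×(81 − 38)/(255 − 38) = 4300/217 = 19.82.
p = 20 reproduces all three channels after rounding.

20%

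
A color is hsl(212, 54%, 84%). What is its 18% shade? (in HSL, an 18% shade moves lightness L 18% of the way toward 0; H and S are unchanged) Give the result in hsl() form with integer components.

hsl(212, 54%, 69%)

L moves 18% from 84 toward 0: 84 − 15.12 = 68.88 → 69.
H and S are unchanged.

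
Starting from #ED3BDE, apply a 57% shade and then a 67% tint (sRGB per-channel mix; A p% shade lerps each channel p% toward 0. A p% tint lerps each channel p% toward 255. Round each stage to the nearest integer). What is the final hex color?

#ED3BDE is rgb(237, 59, 222).
A 57% shade moves each channel 57% toward 0:
  R: 237 + 0.57×(0−237) = 237 − 135.09 = 101.91 → 102
  G: 59 − 33.63 = 25.37 → 25
  B: 222 − 126.54 = 95.46 → 95
After the shade: rgb(102, 25, 95) = #66195F.
Per channel, c → c + 0.67(255 − c):
  R: 102 + 0.67×(255−102) = 102 + 102.51 = 204.51 → 205
  G: 25 + 0.67×(255−25) = 25 + 154.1 = 179.1 → 179
  B: 95 + 0.67×(255−95) = 95 + 107.2 = 202.2 → 202
rgb(205, 179, 202) = #CDB3CA.

#CDB3CA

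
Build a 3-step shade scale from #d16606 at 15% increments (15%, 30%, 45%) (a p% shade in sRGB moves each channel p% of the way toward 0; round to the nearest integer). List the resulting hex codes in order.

#b25705, #924704, #733803

#d16606 is rgb(209, 102, 6).
15%: (209 − 31.35 = 177.65→178, 102 − 15.3 = 86.7→87, 6 − 0.9 = 5.1→5) → #b25705
30%: (209 − 62.7 = 146.3→146, 102 − 30.6 = 71.4→71, 6 − 1.8 = 4.2→4) → #924704
45%: (209 − 94.05 = 114.95→115, 102 − 45.9 = 56.1→56, 6 − 2.7 = 3.3→3) → #733803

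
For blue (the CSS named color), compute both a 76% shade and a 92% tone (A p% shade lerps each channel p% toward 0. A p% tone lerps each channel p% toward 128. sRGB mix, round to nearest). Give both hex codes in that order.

#00003d, #76768a

CSS blue is rgb(0, 0, 255).
76% shade:
  R: 0 + 0.76×(0−0) = 0 + 0 = 0 → 0
  G: 0 + 0.76×(0−0) = 0 + 0 = 0 → 0
  B: 255 + 0.76×(0−255) = 255 − 193.8 = 61.2 → 61
  → #00003d
92% tone:
  R: 0 + 117.76 = 117.76 → 118
  G: 0 + 117.76 = 117.76 → 118
  B: 255 − 116.84 = 138.16 → 138
  → #76768a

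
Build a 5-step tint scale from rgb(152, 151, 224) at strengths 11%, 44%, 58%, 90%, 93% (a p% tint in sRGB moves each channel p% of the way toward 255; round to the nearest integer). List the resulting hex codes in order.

11%: (152 + 11.33 = 163.33→163, 151 + 11.44 = 162.44→162, 224 + 3.41 = 227.41→227) → #a3a2e3
44%: (152 + 45.32 = 197.32→197, 151 + 45.76 = 196.76→197, 224 + 13.64 = 237.64→238) → #c5c5ee
58%: (152 + 59.74 = 211.74→212, 151 + 60.32 = 211.32→211, 224 + 17.98 = 241.98→242) → #d4d3f2
90%: (152 + 92.7 = 244.7→245, 151 + 93.6 = 244.6→245, 224 + 27.9 = 251.9→252) → #f5f5fc
93%: (152 + 95.79 = 247.79→248, 151 + 96.72 = 247.72→248, 224 + 28.83 = 252.83→253) → #f8f8fd

#a3a2e3, #c5c5ee, #d4d3f2, #f5f5fc, #f8f8fd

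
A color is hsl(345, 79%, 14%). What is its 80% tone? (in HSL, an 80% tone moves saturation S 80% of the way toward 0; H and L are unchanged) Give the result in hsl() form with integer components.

S moves 80% from 79 toward 0: 79 − 63.2 = 15.8 → 16.
H and L are unchanged.

hsl(345, 16%, 14%)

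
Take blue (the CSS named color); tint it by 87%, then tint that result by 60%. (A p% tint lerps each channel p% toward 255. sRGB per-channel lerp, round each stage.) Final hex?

#F2F2FF

CSS blue is rgb(0, 0, 255).
Per channel, c → c + 0.87(255 − c):
  R: 0 + 0.87×(255−0) = 0 + 221.85 = 221.85 → 222
  G: 0 + 0.87×(255−0) = 0 + 221.85 = 221.85 → 222
  B: 255 + 0 = 255 → 255
After the tint: rgb(222, 222, 255) = #DEDEFF.
Per channel, c → c + 0.6(255 − c):
  R: 222 + 19.8 = 241.8 → 242
  G: 222 + 0.6×(255−222) = 222 + 19.8 = 241.8 → 242
  B: 255 + 0.6×(255−255) = 255 + 0 = 255 → 255
rgb(242, 242, 255) = #F2F2FF.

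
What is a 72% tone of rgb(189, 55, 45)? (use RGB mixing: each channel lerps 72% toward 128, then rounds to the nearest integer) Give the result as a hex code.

Per channel, c → c + 0.72(128 − c):
  R: 189 + 0.72×(128−189) = 189 − 43.92 = 145.08 → 145
  G: 55 + 52.56 = 107.56 → 108
  B: 45 + 59.76 = 104.76 → 105
rgb(145, 108, 105) = #916C69.

#916C69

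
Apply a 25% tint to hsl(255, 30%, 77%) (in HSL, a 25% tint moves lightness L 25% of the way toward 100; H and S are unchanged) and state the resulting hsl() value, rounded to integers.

hsl(255, 30%, 83%)

L moves 25% from 77 toward 100: 77 + 5.75 = 82.75 → 83.
H and S are unchanged.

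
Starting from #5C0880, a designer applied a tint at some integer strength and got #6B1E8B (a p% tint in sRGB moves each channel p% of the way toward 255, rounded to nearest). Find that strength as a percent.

9%

#5C0880 is rgb(92, 8, 128); #6B1E8B is rgb(107, 30, 139).
On the G channel (widest range): 30 ≈ 8 + (p/100)(255 − 8), so p ≈ 100×(30 − 8)/(255 − 8) = 2200/247 = 8.91.
p = 9 reproduces all three channels after rounding.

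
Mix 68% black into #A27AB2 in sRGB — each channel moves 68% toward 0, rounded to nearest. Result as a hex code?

#A27AB2 is rgb(162, 122, 178).
Lerp each channel 68% toward 0:
  R: 162 − 110.16 = 51.84 → 52
  G: 122 − 82.96 = 39.04 → 39
  B: 178 + 0.68×(0−178) = 178 − 121.04 = 56.96 → 57
rgb(52, 39, 57) = #342739.

#342739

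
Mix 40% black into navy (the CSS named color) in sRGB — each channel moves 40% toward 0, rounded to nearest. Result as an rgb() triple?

CSS navy is rgb(0, 0, 128).
Lerp each channel 40% toward 0:
  R: 0 + 0.4×(0−0) = 0 + 0 = 0 → 0
  G: 0 + 0 = 0 → 0
  B: 128 − 51.2 = 76.8 → 77

rgb(0, 0, 77)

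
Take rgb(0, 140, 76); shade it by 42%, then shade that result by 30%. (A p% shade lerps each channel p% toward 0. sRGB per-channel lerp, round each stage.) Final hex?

#00391f

A 42% shade moves each channel 42% toward 0:
  R: 0 + 0.42×(0−0) = 0 + 0 = 0 → 0
  G: 140 + 0.42×(0−140) = 140 − 58.8 = 81.2 → 81
  B: 76 + 0.42×(0−76) = 76 − 31.92 = 44.08 → 44
After the shade: rgb(0, 81, 44) = #00512c.
Per channel, c → c + 0.3(0 − c):
  R: 0 + 0 = 0 → 0
  G: 81 + 0.3×(0−81) = 81 − 24.3 = 56.7 → 57
  B: 44 + 0.3×(0−44) = 44 − 13.2 = 30.8 → 31
rgb(0, 57, 31) = #00391f.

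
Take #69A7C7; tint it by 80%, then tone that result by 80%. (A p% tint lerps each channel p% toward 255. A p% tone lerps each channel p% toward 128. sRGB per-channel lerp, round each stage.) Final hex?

#939697

#69A7C7 is rgb(105, 167, 199).
Lerp each channel 80% toward 255:
  R: 105 + 120 = 225 → 225
  G: 167 + 70.4 = 237.4 → 237
  B: 199 + 0.8×(255−199) = 199 + 44.8 = 243.8 → 244
After the tint: rgb(225, 237, 244) = #E1EDF4.
Lerp each channel 80% toward 128:
  R: 225 + 0.8×(128−225) = 225 − 77.6 = 147.4 → 147
  G: 237 + 0.8×(128−237) = 237 − 87.2 = 149.8 → 150
  B: 244 + 0.8×(128−244) = 244 − 92.8 = 151.2 → 151
rgb(147, 150, 151) = #939697.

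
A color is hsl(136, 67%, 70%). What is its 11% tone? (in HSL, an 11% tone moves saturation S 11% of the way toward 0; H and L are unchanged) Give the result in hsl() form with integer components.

hsl(136, 60%, 70%)

S moves 11% from 67 toward 0: 67 − 7.37 = 59.63 → 60.
H and L are unchanged.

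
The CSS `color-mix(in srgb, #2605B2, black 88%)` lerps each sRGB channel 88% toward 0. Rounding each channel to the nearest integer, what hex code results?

#2605B2 is rgb(38, 5, 178).
An 88% shade moves each channel 88% toward 0:
  R: 38 − 33.44 = 4.56 → 5
  G: 5 + 0.88×(0−5) = 5 − 4.4 = 0.6 → 1
  B: 178 − 156.64 = 21.36 → 21
rgb(5, 1, 21) = #050115.

#050115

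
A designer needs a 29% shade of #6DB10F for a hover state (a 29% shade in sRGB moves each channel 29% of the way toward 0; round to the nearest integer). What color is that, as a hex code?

#4D7E0B

#6DB10F is rgb(109, 177, 15).
Per channel, c → c + 0.29(0 − c):
  R: 109 + 0.29×(0−109) = 109 − 31.61 = 77.39 → 77
  G: 177 − 51.33 = 125.67 → 126
  B: 15 + 0.29×(0−15) = 15 − 4.35 = 10.65 → 11
rgb(77, 126, 11) = #4D7E0B.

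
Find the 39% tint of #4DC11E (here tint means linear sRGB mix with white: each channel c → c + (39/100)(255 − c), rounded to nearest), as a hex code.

#4DC11E is rgb(77, 193, 30).
Lerp each channel 39% toward 255:
  R: 77 + 0.39×(255−77) = 77 + 69.42 = 146.42 → 146
  G: 193 + 0.39×(255−193) = 193 + 24.18 = 217.18 → 217
  B: 30 + 0.39×(255−30) = 30 + 87.75 = 117.75 → 118
rgb(146, 217, 118) = #92D976.

#92D976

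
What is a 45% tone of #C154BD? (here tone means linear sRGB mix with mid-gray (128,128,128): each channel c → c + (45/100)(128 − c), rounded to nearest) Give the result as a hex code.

#C154BD is rgb(193, 84, 189).
Per channel, c → c + 0.45(128 − c):
  R: 193 − 29.25 = 163.75 → 164
  G: 84 + 19.8 = 103.8 → 104
  B: 189 + 0.45×(128−189) = 189 − 27.45 = 161.55 → 162
rgb(164, 104, 162) = #A468A2.

#A468A2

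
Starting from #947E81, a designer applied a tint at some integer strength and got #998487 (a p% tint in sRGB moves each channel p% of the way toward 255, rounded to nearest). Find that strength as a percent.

5%

#947E81 is rgb(148, 126, 129); #998487 is rgb(153, 132, 135).
On the G channel (widest range): 132 ≈ 126 + (p/100)(255 − 126), so p ≈ 100×(132 − 126)/(255 − 126) = 600/129 = 4.65.
p = 5 reproduces all three channels after rounding.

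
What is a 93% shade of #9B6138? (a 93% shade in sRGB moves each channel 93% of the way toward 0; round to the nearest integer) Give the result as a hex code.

#0B0704

#9B6138 is rgb(155, 97, 56).
A 93% shade moves each channel 93% toward 0:
  R: 155 − 144.15 = 10.85 → 11
  G: 97 − 90.21 = 6.79 → 7
  B: 56 + 0.93×(0−56) = 56 − 52.08 = 3.92 → 4
rgb(11, 7, 4) = #0B0704.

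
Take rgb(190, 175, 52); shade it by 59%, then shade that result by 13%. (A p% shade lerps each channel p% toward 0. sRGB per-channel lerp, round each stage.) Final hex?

Per channel, c → c + 0.59(0 − c):
  R: 190 + 0.59×(0−190) = 190 − 112.1 = 77.9 → 78
  G: 175 − 103.25 = 71.75 → 72
  B: 52 − 30.68 = 21.32 → 21
After the shade: rgb(78, 72, 21) = #4E4815.
A 13% shade moves each channel 13% toward 0:
  R: 78 − 10.14 = 67.86 → 68
  G: 72 − 9.36 = 62.64 → 63
  B: 21 − 2.73 = 18.27 → 18
rgb(68, 63, 18) = #443F12.

#443F12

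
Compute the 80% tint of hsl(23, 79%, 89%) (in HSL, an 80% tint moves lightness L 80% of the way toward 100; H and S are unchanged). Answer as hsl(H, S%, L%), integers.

L moves 80% from 89 toward 100: 89 + 8.8 = 97.8 → 98.
H and S are unchanged.

hsl(23, 79%, 98%)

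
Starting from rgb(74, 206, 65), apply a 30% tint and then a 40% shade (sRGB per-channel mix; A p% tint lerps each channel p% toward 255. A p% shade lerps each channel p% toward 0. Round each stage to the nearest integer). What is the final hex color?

Per channel, c → c + 0.3(255 − c):
  R: 74 + 0.3×(255−74) = 74 + 54.3 = 128.3 → 128
  G: 206 + 14.7 = 220.7 → 221
  B: 65 + 0.3×(255−65) = 65 + 57 = 122 → 122
After the tint: rgb(128, 221, 122) = #80DD7A.
A 40% shade moves each channel 40% toward 0:
  R: 128 − 51.2 = 76.8 → 77
  G: 221 − 88.4 = 132.6 → 133
  B: 122 − 48.8 = 73.2 → 73
rgb(77, 133, 73) = #4D8549.

#4D8549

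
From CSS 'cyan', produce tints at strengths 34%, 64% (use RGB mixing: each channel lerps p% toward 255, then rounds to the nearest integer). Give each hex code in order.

CSS cyan is rgb(0, 255, 255).
34%: (0 + 86.7 = 86.7→87, 255→255, 255→255) → #57FFFF
64%: (0 + 163.2 = 163.2→163, 255→255, 255→255) → #A3FFFF

#57FFFF, #A3FFFF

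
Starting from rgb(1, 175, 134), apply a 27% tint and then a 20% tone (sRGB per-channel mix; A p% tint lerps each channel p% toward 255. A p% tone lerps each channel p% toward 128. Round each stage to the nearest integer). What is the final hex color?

Lerp each channel 27% toward 255:
  R: 1 + 68.58 = 69.58 → 70
  G: 175 + 21.6 = 196.6 → 197
  B: 134 + 0.27×(255−134) = 134 + 32.67 = 166.67 → 167
After the tint: rgb(70, 197, 167) = #46C5A7.
A 20% tone moves each channel 20% toward 128:
  R: 70 + 11.6 = 81.6 → 82
  G: 197 − 13.8 = 183.2 → 183
  B: 167 + 0.2×(128−167) = 167 − 7.8 = 159.2 → 159
rgb(82, 183, 159) = #52B79F.

#52B79F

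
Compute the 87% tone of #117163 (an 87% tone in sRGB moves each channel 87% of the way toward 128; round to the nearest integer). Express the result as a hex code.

#727E7C

#117163 is rgb(17, 113, 99).
An 87% tone moves each channel 87% toward 128:
  R: 17 + 0.87×(128−17) = 17 + 96.57 = 113.57 → 114
  G: 113 + 0.87×(128−113) = 113 + 13.05 = 126.05 → 126
  B: 99 + 0.87×(128−99) = 99 + 25.23 = 124.23 → 124
rgb(114, 126, 124) = #727E7C.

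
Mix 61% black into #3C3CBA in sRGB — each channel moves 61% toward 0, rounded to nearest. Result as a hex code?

#171749

#3C3CBA is rgb(60, 60, 186).
A 61% shade moves each channel 61% toward 0:
  R: 60 + 0.61×(0−60) = 60 − 36.6 = 23.4 → 23
  G: 60 − 36.6 = 23.4 → 23
  B: 186 + 0.61×(0−186) = 186 − 113.46 = 72.54 → 73
rgb(23, 23, 73) = #171749.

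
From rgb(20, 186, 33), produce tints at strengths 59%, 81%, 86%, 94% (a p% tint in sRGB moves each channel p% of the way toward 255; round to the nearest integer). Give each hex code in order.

#9FE3A4, #D2F2D5, #DEF5E0, #F1FBF2

59%: (20 + 138.65 = 158.65→159, 186 + 40.71 = 226.71→227, 33 + 130.98 = 163.98→164) → #9FE3A4
81%: (20 + 190.35 = 210.35→210, 186 + 55.89 = 241.89→242, 33 + 179.82 = 212.82→213) → #D2F2D5
86%: (20 + 202.1 = 222.1→222, 186 + 59.34 = 245.34→245, 33 + 190.92 = 223.92→224) → #DEF5E0
94%: (20 + 220.9 = 240.9→241, 186 + 64.86 = 250.86→251, 33 + 208.68 = 241.68→242) → #F1FBF2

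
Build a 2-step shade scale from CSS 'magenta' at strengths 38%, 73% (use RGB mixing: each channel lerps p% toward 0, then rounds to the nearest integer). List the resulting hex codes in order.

#9E009E, #450045

CSS magenta is rgb(255, 0, 255).
38%: (255 − 96.9 = 158.1→158, 0→0, 255 − 96.9 = 158.1→158) → #9E009E
73%: (255 − 186.15 = 68.85→69, 0→0, 255 − 186.15 = 68.85→69) → #450045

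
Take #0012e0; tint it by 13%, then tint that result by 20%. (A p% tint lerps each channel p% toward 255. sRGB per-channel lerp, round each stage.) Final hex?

#4d5ae9

#0012e0 is rgb(0, 18, 224).
Per channel, c → c + 0.13(255 − c):
  R: 0 + 0.13×(255−0) = 0 + 33.15 = 33.15 → 33
  G: 18 + 30.81 = 48.81 → 49
  B: 224 + 4.03 = 228.03 → 228
After the tint: rgb(33, 49, 228) = #2131e4.
Per channel, c → c + 0.2(255 − c):
  R: 33 + 44.4 = 77.4 → 77
  G: 49 + 0.2×(255−49) = 49 + 41.2 = 90.2 → 90
  B: 228 + 0.2×(255−228) = 228 + 5.4 = 233.4 → 233
rgb(77, 90, 233) = #4d5ae9.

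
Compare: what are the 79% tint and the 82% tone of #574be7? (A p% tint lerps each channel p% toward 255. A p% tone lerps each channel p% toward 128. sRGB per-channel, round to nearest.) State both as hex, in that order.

#574be7 is rgb(87, 75, 231).
79% tint:
  R: 87 + 132.72 = 219.72 → 220
  G: 75 + 142.2 = 217.2 → 217
  B: 231 + 0.79×(255−231) = 231 + 18.96 = 249.96 → 250
  → #dcd9fa
82% tone:
  R: 87 + 0.82×(128−87) = 87 + 33.62 = 120.62 → 121
  G: 75 + 0.82×(128−75) = 75 + 43.46 = 118.46 → 118
  B: 231 + 0.82×(128−231) = 231 − 84.46 = 146.54 → 147
  → #797693

#dcd9fa, #797693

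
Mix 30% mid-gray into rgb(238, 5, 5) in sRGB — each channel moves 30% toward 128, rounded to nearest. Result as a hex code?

#cd2a2a

A 30% tone moves each channel 30% toward 128:
  R: 238 − 33 = 205 → 205
  G: 5 + 0.3×(128−5) = 5 + 36.9 = 41.9 → 42
  B: 5 + 0.3×(128−5) = 5 + 36.9 = 41.9 → 42
rgb(205, 42, 42) = #cd2a2a.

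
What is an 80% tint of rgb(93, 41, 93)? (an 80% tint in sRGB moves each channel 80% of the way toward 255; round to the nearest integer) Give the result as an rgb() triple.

rgb(223, 212, 223)

Lerp each channel 80% toward 255:
  R: 93 + 0.8×(255−93) = 93 + 129.6 = 222.6 → 223
  G: 41 + 0.8×(255−41) = 41 + 171.2 = 212.2 → 212
  B: 93 + 129.6 = 222.6 → 223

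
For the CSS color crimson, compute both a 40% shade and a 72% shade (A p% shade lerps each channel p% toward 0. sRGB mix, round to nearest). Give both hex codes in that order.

#840c24, #3e0611

CSS crimson is rgb(220, 20, 60).
40% shade:
  R: 220 + 0.4×(0−220) = 220 − 88 = 132 → 132
  G: 20 + 0.4×(0−20) = 20 − 8 = 12 → 12
  B: 60 + 0.4×(0−60) = 60 − 24 = 36 → 36
  → #840c24
72% shade:
  R: 220 + 0.72×(0−220) = 220 − 158.4 = 61.6 → 62
  G: 20 + 0.72×(0−20) = 20 − 14.4 = 5.6 → 6
  B: 60 + 0.72×(0−60) = 60 − 43.2 = 16.8 → 17
  → #3e0611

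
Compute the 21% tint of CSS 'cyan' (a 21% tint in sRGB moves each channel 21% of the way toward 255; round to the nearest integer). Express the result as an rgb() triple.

rgb(54, 255, 255)

CSS cyan is rgb(0, 255, 255).
A 21% tint moves each channel 21% toward 255:
  R: 0 + 0.21×(255−0) = 0 + 53.55 = 53.55 → 54
  G: 255 + 0.21×(255−255) = 255 + 0 = 255 → 255
  B: 255 + 0 = 255 → 255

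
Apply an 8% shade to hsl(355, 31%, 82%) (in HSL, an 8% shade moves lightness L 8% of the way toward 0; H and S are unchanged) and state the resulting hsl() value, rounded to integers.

L moves 8% from 82 toward 0: 82 − 6.56 = 75.44 → 75.
H and S are unchanged.

hsl(355, 31%, 75%)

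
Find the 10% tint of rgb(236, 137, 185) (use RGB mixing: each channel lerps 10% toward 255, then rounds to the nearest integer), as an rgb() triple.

rgb(238, 149, 192)

Per channel, c → c + 0.1(255 − c):
  R: 236 + 0.1×(255−236) = 236 + 1.9 = 237.9 → 238
  G: 137 + 11.8 = 148.8 → 149
  B: 185 + 0.1×(255−185) = 185 + 7 = 192 → 192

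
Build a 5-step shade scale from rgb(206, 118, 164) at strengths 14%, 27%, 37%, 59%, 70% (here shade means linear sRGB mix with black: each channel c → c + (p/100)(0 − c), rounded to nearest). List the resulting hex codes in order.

14%: (206 − 28.84 = 177.16→177, 118 − 16.52 = 101.48→101, 164 − 22.96 = 141.04→141) → #b1658d
27%: (206 − 55.62 = 150.38→150, 118 − 31.86 = 86.14→86, 164 − 44.28 = 119.72→120) → #965678
37%: (206 − 76.22 = 129.78→130, 118 − 43.66 = 74.34→74, 164 − 60.68 = 103.32→103) → #824a67
59%: (206 − 121.54 = 84.46→84, 118 − 69.62 = 48.38→48, 164 − 96.76 = 67.24→67) → #543043
70%: (206 − 144.2 = 61.8→62, 118 − 82.6 = 35.4→35, 164 − 114.8 = 49.2→49) → #3e2331

#b1658d, #965678, #824a67, #543043, #3e2331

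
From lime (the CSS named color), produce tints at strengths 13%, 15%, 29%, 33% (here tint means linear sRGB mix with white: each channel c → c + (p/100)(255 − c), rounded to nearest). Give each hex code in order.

CSS lime is rgb(0, 255, 0).
13%: (0 + 33.15 = 33.15→33, 255→255, 0 + 33.15 = 33.15→33) → #21ff21
15%: (0 + 38.25 = 38.25→38, 255→255, 0 + 38.25 = 38.25→38) → #26ff26
29%: (0 + 73.95 = 73.95→74, 255→255, 0 + 73.95 = 73.95→74) → #4aff4a
33%: (0 + 84.15 = 84.15→84, 255→255, 0 + 84.15 = 84.15→84) → #54ff54

#21ff21, #26ff26, #4aff4a, #54ff54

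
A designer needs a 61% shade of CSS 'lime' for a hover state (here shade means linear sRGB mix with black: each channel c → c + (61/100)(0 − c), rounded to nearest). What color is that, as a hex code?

#006300

CSS lime is rgb(0, 255, 0).
Lerp each channel 61% toward 0:
  R: 0 + 0.61×(0−0) = 0 + 0 = 0 → 0
  G: 255 + 0.61×(0−255) = 255 − 155.55 = 99.45 → 99
  B: 0 + 0.61×(0−0) = 0 + 0 = 0 → 0
rgb(0, 99, 0) = #006300.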